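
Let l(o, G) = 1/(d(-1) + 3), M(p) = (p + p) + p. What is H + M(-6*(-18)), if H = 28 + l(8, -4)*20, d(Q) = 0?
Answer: 1076/3 ≈ 358.67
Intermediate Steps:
M(p) = 3*p (M(p) = 2*p + p = 3*p)
l(o, G) = 1/3 (l(o, G) = 1/(0 + 3) = 1/3)
H = 104/3 (H = 28 + (1/3)*20 = 28 + 20/3 = 104/3 ≈ 34.667)
H + M(-6*(-18)) = 104/3 + 3*(-6*(-18)) = 104/3 + 3*108 = 104/3 + 324 = 1076/3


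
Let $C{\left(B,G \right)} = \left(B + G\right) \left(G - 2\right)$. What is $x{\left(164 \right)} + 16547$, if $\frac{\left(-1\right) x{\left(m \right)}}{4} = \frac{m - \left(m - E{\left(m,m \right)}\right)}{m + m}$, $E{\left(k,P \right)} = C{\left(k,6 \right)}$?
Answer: $\frac{678087}{41} \approx 16539.0$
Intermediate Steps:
$C{\left(B,G \right)} = \left(-2 + G\right) \left(B + G\right)$ ($C{\left(B,G \right)} = \left(B + G\right) \left(-2 + G\right) = \left(-2 + G\right) \left(B + G\right)$)
$E{\left(k,P \right)} = 24 + 4 k$ ($E{\left(k,P \right)} = 6^{2} - 2 k - 12 + k 6 = 36 - 2 k - 12 + 6 k = 24 + 4 k$)
$x{\left(m \right)} = - \frac{2 \left(24 + 4 m\right)}{m}$ ($x{\left(m \right)} = - 4 \frac{m + \left(\left(24 + 4 m\right) - m\right)}{m + m} = - 4 \frac{m + \left(24 + 3 m\right)}{2 m} = - 4 \left(24 + 4 m\right) \frac{1}{2 m} = - 4 \frac{24 + 4 m}{2 m} = - \frac{2 \left(24 + 4 m\right)}{m}$)
$x{\left(164 \right)} + 16547 = \left(-8 - \frac{48}{164}\right) + 16547 = \left(-8 - \frac{12}{41}\right) + 16547 = - \frac{340}{41} + 16547 = \frac{678087}{41}$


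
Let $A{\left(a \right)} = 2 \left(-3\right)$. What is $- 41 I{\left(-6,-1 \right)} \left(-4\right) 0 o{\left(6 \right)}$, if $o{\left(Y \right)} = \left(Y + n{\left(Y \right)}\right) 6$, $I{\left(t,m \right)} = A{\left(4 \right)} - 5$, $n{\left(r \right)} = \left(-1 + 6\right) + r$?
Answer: $0$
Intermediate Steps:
$n{\left(r \right)} = 5 + r$
$A{\left(a \right)} = -6$
$I{\left(t,m \right)} = -11$ ($I{\left(t,m \right)} = -6 - 5 = -11$)
$o{\left(Y \right)} = 30 + 12 Y$ ($o{\left(Y \right)} = \left(Y + \left(5 + Y\right)\right) 6 = \left(5 + 2 Y\right) 6 = 30 + 12 Y$)
$- 41 I{\left(-6,-1 \right)} \left(-4\right) 0 o{\left(6 \right)} = \left(-41\right) \left(-11\right) \left(-4\right) 0 \left(30 + 12 \cdot 6\right) = 451 \cdot 0 \left(30 + 72\right) = 451 \cdot 0 \cdot 102 = 451 \cdot 0 = 0$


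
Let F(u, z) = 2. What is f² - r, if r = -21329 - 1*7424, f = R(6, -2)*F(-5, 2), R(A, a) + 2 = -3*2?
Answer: 29009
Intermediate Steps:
R(A, a) = -8 (R(A, a) = -2 - 3*2 = -2 - 6 = -8)
f = -16 (f = -8*2 = -16)
r = -28753 (r = -21329 - 7424 = -28753)
f² - r = (-16)² - 1*(-28753) = 256 + 28753 = 29009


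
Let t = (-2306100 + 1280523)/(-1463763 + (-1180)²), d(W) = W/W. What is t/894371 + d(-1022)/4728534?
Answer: 4913300711791/301798671546701382 ≈ 1.6280e-5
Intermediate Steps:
d(W) = 1
t = 1025577/71363 (t = -1025577/(-1463763 + 1392400) = -1025577/(-71363) = -1025577*(-1/71363) = 1025577/71363 ≈ 14.371)
t/894371 + d(-1022)/4728534 = (1025577/71363)/894371 + 1/4728534 = (1025577/71363)*(1/894371) + 1*(1/4728534) = 1025577/63824997673 + 1/4728534 = 4913300711791/301798671546701382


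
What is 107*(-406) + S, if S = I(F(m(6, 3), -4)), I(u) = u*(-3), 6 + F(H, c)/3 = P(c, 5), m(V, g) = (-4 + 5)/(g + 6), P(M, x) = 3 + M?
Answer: -43379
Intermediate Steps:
m(V, g) = 1/(6 + g)
F(H, c) = -9 + 3*c (F(H, c) = -18 + 3*(3 + c) = -18 + (9 + 3*c) = -9 + 3*c)
I(u) = -3*u
S = 63 (S = -3*(-9 + 3*(-4)) = -3*(-9 - 12) = -3*(-21) = 63)
107*(-406) + S = 107*(-406) + 63 = -43442 + 63 = -43379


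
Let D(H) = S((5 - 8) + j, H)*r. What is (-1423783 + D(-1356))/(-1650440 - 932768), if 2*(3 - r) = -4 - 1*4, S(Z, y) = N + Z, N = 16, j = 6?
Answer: 711825/1291604 ≈ 0.55112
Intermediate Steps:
S(Z, y) = 16 + Z
r = 7 (r = 3 - (-4 - 1*4)/2 = 3 - (-4 - 4)/2 = 3 - ½*(-8) = 3 + 4 = 7)
D(H) = 133 (D(H) = (16 + ((5 - 8) + 6))*7 = (16 + (-3 + 6))*7 = (16 + 3)*7 = 19*7 = 133)
(-1423783 + D(-1356))/(-1650440 - 932768) = (-1423783 + 133)/(-1650440 - 932768) = -1423650/(-2583208) = -1423650*(-1/2583208) = 711825/1291604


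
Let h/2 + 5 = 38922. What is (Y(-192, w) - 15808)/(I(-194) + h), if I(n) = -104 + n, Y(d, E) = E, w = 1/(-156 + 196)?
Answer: -632319/3101440 ≈ -0.20388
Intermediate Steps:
w = 1/40 ≈ 0.025000
h = 77834 (h = -10 + 2*38922 = -10 + 77844 = 77834)
(Y(-192, w) - 15808)/(I(-194) + h) = (1/40 - 15808)/((-104 - 194) + 77834) = -632319/(40*(-298 + 77834)) = -632319/40/77536 = -632319/40*1/77536 = -632319/3101440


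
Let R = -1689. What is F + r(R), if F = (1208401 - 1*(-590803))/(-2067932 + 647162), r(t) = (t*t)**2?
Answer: 5781125280311189183/710385 ≈ 8.1380e+12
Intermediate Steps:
r(t) = t**4 (r(t) = (t**2)**2 = t**4)
F = -899602/710385 (F = (1208401 + 590803)/(-1420770) = 1799204*(-1/1420770) = -899602/710385 ≈ -1.2664)
F + r(R) = -899602/710385 + (-1689)**4 = -899602/710385 + 8138017103841 = 5781125280311189183/710385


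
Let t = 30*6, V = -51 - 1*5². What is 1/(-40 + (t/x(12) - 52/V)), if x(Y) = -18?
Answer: -19/937 ≈ -0.020277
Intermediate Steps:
V = -76 (V = -51 - 1*25 = -51 - 25 = -76)
t = 180
1/(-40 + (t/x(12) - 52/V)) = 1/(-40 + (180/(-18) - 52/(-76))) = 1/(-40 + (180*(-1/18) - 52*(-1/76))) = 1/(-40 + (-10 + 13/19)) = 1/(-40 - 177/19) = 1/(-937/19) = -19/937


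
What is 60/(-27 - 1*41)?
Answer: -15/17 ≈ -0.88235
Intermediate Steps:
60/(-27 - 1*41) = 60/(-27 - 41) = 60/(-68) = 60*(-1/68) = -15/17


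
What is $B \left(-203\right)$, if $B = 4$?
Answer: $-812$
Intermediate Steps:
$B \left(-203\right) = 4 \left(-203\right) = -812$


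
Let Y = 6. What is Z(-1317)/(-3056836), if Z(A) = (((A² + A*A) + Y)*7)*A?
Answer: 7995140874/764209 ≈ 10462.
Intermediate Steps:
Z(A) = A*(42 + 14*A²) (Z(A) = (((A² + A*A) + 6)*7)*A = (((A² + A²) + 6)*7)*A = ((2*A² + 6)*7)*A = ((6 + 2*A²)*7)*A = (42 + 14*A²)*A = A*(42 + 14*A²))
Z(-1317)/(-3056836) = (14*(-1317)*(3 + (-1317)²))/(-3056836) = (14*(-1317)*(3 + 1734489))*(-1/3056836) = (14*(-1317)*1734492)*(-1/3056836) = -31980563496*(-1/3056836) = 7995140874/764209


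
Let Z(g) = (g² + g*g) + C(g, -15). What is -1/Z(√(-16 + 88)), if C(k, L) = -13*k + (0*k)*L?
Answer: -2/119 - 13*√2/1428 ≈ -0.029681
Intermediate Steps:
C(k, L) = -13*k (C(k, L) = -13*k + 0*L = -13*k + 0 = -13*k)
Z(g) = -13*g + 2*g² (Z(g) = (g² + g*g) - 13*g = (g² + g²) - 13*g = 2*g² - 13*g = -13*g + 2*g²)
-1/Z(√(-16 + 88)) = -1/(√(-16 + 88)*(-13 + 2*√(-16 + 88))) = -1/(√72*(-13 + 2*√72)) = -1/((6*√2)*(-13 + 2*(6*√2))) = -1/((6*√2)*(-13 + 12*√2)) = -1/(6*√2*(-13 + 12*√2)) = -√2/(12*(-13 + 12*√2))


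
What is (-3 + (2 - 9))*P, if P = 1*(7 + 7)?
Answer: -140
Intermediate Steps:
P = 14 (P = 1*14 = 14)
(-3 + (2 - 9))*P = (-3 + (2 - 9))*14 = (-3 - 7)*14 = -10*14 = -140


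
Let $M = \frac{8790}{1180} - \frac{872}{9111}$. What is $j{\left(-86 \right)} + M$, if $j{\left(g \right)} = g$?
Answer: $- \frac{84552755}{1075098} \approx -78.647$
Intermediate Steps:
$M = \frac{7905673}{1075098}$ ($M = 8790 \cdot \frac{1}{1180} - \frac{872}{9111} = \frac{879}{118} - \frac{872}{9111} = \frac{7905673}{1075098} \approx 7.3534$)
$j{\left(-86 \right)} + M = -86 + \frac{7905673}{1075098} = - \frac{84552755}{1075098}$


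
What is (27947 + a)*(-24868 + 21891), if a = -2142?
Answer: -76821485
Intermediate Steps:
(27947 + a)*(-24868 + 21891) = (27947 - 2142)*(-24868 + 21891) = 25805*(-2977) = -76821485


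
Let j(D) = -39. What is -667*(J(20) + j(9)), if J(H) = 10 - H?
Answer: 32683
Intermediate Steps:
-667*(J(20) + j(9)) = -667*((10 - 1*20) - 39) = -667*((10 - 20) - 39) = -667*(-10 - 39) = -667*(-49) = 32683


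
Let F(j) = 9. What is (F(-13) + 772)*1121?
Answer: 875501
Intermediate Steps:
(F(-13) + 772)*1121 = (9 + 772)*1121 = 781*1121 = 875501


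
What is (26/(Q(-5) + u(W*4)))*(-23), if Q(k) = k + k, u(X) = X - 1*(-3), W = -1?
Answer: 598/11 ≈ 54.364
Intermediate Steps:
u(X) = 3 + X (u(X) = X + 3 = 3 + X)
Q(k) = 2*k
(26/(Q(-5) + u(W*4)))*(-23) = (26/(2*(-5) + (3 - 1*4)))*(-23) = (26/(-10 + (3 - 4)))*(-23) = (26/(-10 - 1))*(-23) = (26/(-11))*(-23) = -1/11*26*(-23) = -26/11*(-23) = 598/11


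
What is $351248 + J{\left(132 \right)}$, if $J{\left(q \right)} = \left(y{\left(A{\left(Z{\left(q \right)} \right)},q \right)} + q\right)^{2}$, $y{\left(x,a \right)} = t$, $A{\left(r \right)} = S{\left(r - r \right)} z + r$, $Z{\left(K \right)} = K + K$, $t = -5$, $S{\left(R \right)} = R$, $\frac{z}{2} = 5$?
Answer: $367377$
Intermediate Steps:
$z = 10$ ($z = 2 \cdot 5 = 10$)
$Z{\left(K \right)} = 2 K$
$A{\left(r \right)} = r$ ($A{\left(r \right)} = \left(r - r\right) 10 + r = 0 \cdot 10 + r = 0 + r = r$)
$y{\left(x,a \right)} = -5$
$J{\left(q \right)} = \left(-5 + q\right)^{2}$
$351248 + J{\left(132 \right)} = 351248 + \left(-5 + 132\right)^{2} = 351248 + 127^{2} = 351248 + 16129 = 367377$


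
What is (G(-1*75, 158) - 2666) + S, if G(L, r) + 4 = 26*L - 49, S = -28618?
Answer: -33287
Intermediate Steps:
G(L, r) = -53 + 26*L (G(L, r) = -4 + (26*L - 49) = -4 + (-49 + 26*L) = -53 + 26*L)
(G(-1*75, 158) - 2666) + S = ((-53 + 26*(-1*75)) - 2666) - 28618 = ((-53 + 26*(-75)) - 2666) - 28618 = ((-53 - 1950) - 2666) - 28618 = (-2003 - 2666) - 28618 = -4669 - 28618 = -33287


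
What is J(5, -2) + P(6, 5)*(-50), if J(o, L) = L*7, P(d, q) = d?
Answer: -314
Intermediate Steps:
J(o, L) = 7*L
J(5, -2) + P(6, 5)*(-50) = 7*(-2) + 6*(-50) = -14 - 300 = -314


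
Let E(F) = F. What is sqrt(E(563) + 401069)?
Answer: 4*sqrt(25102) ≈ 633.74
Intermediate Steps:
sqrt(E(563) + 401069) = sqrt(563 + 401069) = sqrt(401632) = 4*sqrt(25102)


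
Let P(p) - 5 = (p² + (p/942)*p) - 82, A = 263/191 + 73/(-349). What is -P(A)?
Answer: 52764150938201/697617298117 ≈ 75.635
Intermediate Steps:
A = 77844/66659 (A = 263*(1/191) + 73*(-1/349) = 263/191 - 73/349 = 77844/66659 ≈ 1.1678)
P(p) = -77 + 943*p²/942 (P(p) = 5 + ((p² + (p/942)*p) - 82) = 5 + ((p² + p²/942) - 82) = 5 + (943*p²/942 - 82) = 5 + (-82 + 943*p²/942) = -77 + 943*p²/942)
-P(A) = -(-77 + 943*(77844/66659)²/942) = -(-77 + (943/942)*(6059688336/4443422281)) = -(-77 + 952381016808/697617298117) = -1*(-52764150938201/697617298117) = 52764150938201/697617298117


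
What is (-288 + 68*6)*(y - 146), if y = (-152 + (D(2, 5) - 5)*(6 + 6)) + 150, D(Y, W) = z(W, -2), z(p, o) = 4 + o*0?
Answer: -19200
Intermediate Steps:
z(p, o) = 4 (z(p, o) = 4 + 0 = 4)
D(Y, W) = 4
y = -14 (y = (-152 + (4 - 5)*(6 + 6)) + 150 = (-152 - 1*12) + 150 = (-152 - 12) + 150 = -164 + 150 = -14)
(-288 + 68*6)*(y - 146) = (-288 + 68*6)*(-14 - 146) = (-288 + 408)*(-160) = 120*(-160) = -19200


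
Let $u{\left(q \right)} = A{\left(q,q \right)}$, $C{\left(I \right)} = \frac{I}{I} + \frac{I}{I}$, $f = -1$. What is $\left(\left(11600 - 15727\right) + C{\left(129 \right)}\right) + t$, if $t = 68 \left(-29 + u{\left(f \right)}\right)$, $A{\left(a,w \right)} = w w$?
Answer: $-6029$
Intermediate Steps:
$C{\left(I \right)} = 2$ ($C{\left(I \right)} = 1 + 1 = 2$)
$A{\left(a,w \right)} = w^{2}$
$u{\left(q \right)} = q^{2}$
$t = -1904$ ($t = 68 \left(-29 + \left(-1\right)^{2}\right) = 68 \left(-29 + 1\right) = 68 \left(-28\right) = -1904$)
$\left(\left(11600 - 15727\right) + C{\left(129 \right)}\right) + t = \left(\left(11600 - 15727\right) + 2\right) - 1904 = \left(-4127 + 2\right) - 1904 = -4125 - 1904 = -6029$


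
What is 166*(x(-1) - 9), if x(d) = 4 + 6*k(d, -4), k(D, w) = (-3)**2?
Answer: 8134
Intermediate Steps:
k(D, w) = 9
x(d) = 58 (x(d) = 4 + 6*9 = 4 + 54 = 58)
166*(x(-1) - 9) = 166*(58 - 9) = 166*49 = 8134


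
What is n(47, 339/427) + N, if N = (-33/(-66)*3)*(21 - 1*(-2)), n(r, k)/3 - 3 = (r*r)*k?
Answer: 4530255/854 ≈ 5304.8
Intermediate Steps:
n(r, k) = 9 + 3*k*r² (n(r, k) = 9 + 3*((r*r)*k) = 9 + 3*(r²*k) = 9 + 3*(k*r²) = 9 + 3*k*r²)
N = 69/2 (N = (-33*(-1/66)*3)*(21 + 2) = ((½)*3)*23 = (3/2)*23 = 69/2 ≈ 34.500)
n(47, 339/427) + N = (9 + 3*(339/427)*47²) + 69/2 = (9 + 3*(339*(1/427))*2209) + 69/2 = (9 + 3*(339/427)*2209) + 69/2 = (9 + 2246553/427) + 69/2 = 2250396/427 + 69/2 = 4530255/854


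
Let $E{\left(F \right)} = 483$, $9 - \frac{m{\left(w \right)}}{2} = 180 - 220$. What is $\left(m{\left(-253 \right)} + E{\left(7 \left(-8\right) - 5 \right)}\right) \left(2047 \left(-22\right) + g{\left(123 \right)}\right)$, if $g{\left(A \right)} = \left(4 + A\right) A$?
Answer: $-17088953$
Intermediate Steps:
$m{\left(w \right)} = 98$ ($m{\left(w \right)} = 18 - 2 \left(180 - 220\right) = 18 - -80 = 18 + 80 = 98$)
$g{\left(A \right)} = A \left(4 + A\right)$
$\left(m{\left(-253 \right)} + E{\left(7 \left(-8\right) - 5 \right)}\right) \left(2047 \left(-22\right) + g{\left(123 \right)}\right) = \left(98 + 483\right) \left(2047 \left(-22\right) + 123 \left(4 + 123\right)\right) = 581 \left(-45034 + 123 \cdot 127\right) = 581 \left(-45034 + 15621\right) = 581 \left(-29413\right) = -17088953$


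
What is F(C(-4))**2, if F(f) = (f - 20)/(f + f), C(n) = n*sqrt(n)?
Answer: -21/16 - 5*I/4 ≈ -1.3125 - 1.25*I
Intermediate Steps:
C(n) = n**(3/2)
F(f) = (-20 + f)/(2*f) (F(f) = (-20 + f)/((2*f)) = (-20 + f)*(1/(2*f)) = (-20 + f)/(2*f))
F(C(-4))**2 = ((-20 + (-4)**(3/2))/(2*((-4)**(3/2))))**2 = ((-20 - 8*I)/(2*((-8*I))))**2 = ((I/8)*(-20 - 8*I)/2)**2 = (I*(-20 - 8*I)/16)**2 = -(-20 - 8*I)**2/256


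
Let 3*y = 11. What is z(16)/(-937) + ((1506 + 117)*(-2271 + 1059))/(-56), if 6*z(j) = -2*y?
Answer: 4147088131/118062 ≈ 35126.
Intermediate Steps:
y = 11/3 (y = (⅓)*11 = 11/3 ≈ 3.6667)
z(j) = -11/9 (z(j) = (-2*11/3)/6 = (⅙)*(-22/3) = -11/9)
z(16)/(-937) + ((1506 + 117)*(-2271 + 1059))/(-56) = -11/9/(-937) + ((1506 + 117)*(-2271 + 1059))/(-56) = -11/9*(-1/937) + (1623*(-1212))*(-1/56) = 11/8433 - 1967076*(-1/56) = 11/8433 + 491769/14 = 4147088131/118062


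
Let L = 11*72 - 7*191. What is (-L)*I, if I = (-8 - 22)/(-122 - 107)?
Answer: 16350/229 ≈ 71.397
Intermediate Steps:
L = -545 (L = 792 - 1*1337 = 792 - 1337 = -545)
I = 30/229 (I = -30/(-229) = -30*(-1/229) = 30/229 ≈ 0.13100)
(-L)*I = -1*(-545)*(30/229) = 545*(30/229) = 16350/229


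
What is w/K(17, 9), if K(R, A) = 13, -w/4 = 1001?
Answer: -308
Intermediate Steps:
w = -4004 (w = -4*1001 = -4004)
w/K(17, 9) = -4004/13 = -4004*1/13 = -308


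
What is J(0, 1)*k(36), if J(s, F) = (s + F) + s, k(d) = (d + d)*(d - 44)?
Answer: -576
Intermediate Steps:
k(d) = 2*d*(-44 + d) (k(d) = (2*d)*(-44 + d) = 2*d*(-44 + d))
J(s, F) = F + 2*s (J(s, F) = (F + s) + s = F + 2*s)
J(0, 1)*k(36) = (1 + 2*0)*(2*36*(-44 + 36)) = (1 + 0)*(2*36*(-8)) = 1*(-576) = -576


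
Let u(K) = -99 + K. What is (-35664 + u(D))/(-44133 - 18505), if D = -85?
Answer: 17924/31319 ≈ 0.57230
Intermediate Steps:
(-35664 + u(D))/(-44133 - 18505) = (-35664 + (-99 - 85))/(-44133 - 18505) = (-35664 - 184)/(-62638) = -35848*(-1/62638) = 17924/31319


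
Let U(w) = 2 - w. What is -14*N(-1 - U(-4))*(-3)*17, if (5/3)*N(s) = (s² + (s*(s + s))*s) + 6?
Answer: -1351602/5 ≈ -2.7032e+5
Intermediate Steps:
N(s) = 18/5 + 3*s²/5 + 6*s³/5 (N(s) = 3*((s² + (s*(s + s))*s) + 6)/5 = 3*((s² + (s*(2*s))*s) + 6)/5 = 3*((s² + (2*s²)*s) + 6)/5 = 3*((s² + 2*s³) + 6)/5 = 3*(6 + s² + 2*s³)/5 = 18/5 + 3*s²/5 + 6*s³/5)
-14*N(-1 - U(-4))*(-3)*17 = -14*(18/5 + 3*(-1 - (2 - 1*(-4)))²/5 + 6*(-1 - (2 - 1*(-4)))³/5)*(-3)*17 = -14*(18/5 + 3*(-1 - (2 + 4))²/5 + 6*(-1 - (2 + 4))³/5)*(-3)*17 = -14*(18/5 + 3*(-1 - 1*6)²/5 + 6*(-1 - 1*6)³/5)*(-3)*17 = -14*(18/5 + 3*(-1 - 6)²/5 + 6*(-1 - 6)³/5)*(-3)*17 = -14*(18/5 + (⅗)*(-7)² + (6/5)*(-7)³)*(-3)*17 = -14*(18/5 + (⅗)*49 + (6/5)*(-343))*(-3)*17 = -14*(18/5 + 147/5 - 2058/5)*(-3)*17 = -(-26502)*(-3)/5*17 = -14*5679/5*17 = -79506/5*17 = -1351602/5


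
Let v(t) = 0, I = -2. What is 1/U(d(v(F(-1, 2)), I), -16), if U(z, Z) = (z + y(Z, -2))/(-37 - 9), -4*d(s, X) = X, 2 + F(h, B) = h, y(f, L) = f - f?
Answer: -92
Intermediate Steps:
y(f, L) = 0
F(h, B) = -2 + h
d(s, X) = -X/4
U(z, Z) = -z/46 (U(z, Z) = (z + 0)/(-37 - 9) = z/(-46) = z*(-1/46) = -z/46)
1/U(d(v(F(-1, 2)), I), -16) = 1/(-(-1)*(-2)/184) = 1/(-1/46*½) = 1/(-1/92) = -92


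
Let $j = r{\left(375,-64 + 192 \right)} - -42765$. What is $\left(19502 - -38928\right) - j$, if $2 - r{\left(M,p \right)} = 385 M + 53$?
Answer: $160091$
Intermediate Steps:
$r{\left(M,p \right)} = -51 - 385 M$ ($r{\left(M,p \right)} = 2 - \left(385 M + 53\right) = 2 - \left(53 + 385 M\right) = -51 - 385 M$)
$j = -101661$ ($j = \left(-51 - 144375\right) - -42765 = \left(-51 - 144375\right) + 42765 = -144426 + 42765 = -101661$)
$\left(19502 - -38928\right) - j = \left(19502 - -38928\right) - -101661 = \left(19502 + 38928\right) + 101661 = 58430 + 101661 = 160091$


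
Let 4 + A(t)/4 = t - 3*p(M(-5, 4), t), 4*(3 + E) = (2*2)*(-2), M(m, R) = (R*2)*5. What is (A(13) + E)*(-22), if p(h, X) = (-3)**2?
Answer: 1694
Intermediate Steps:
M(m, R) = 10*R (M(m, R) = (2*R)*5 = 10*R)
E = -5 (E = -3 + ((2*2)*(-2))/4 = -3 + (4*(-2))/4 = -3 + (1/4)*(-8) = -3 - 2 = -5)
p(h, X) = 9
A(t) = -124 + 4*t (A(t) = -16 + 4*(t - 3*9) = -16 + 4*(t - 27) = -16 + 4*(-27 + t) = -16 + (-108 + 4*t) = -124 + 4*t)
(A(13) + E)*(-22) = ((-124 + 4*13) - 5)*(-22) = ((-124 + 52) - 5)*(-22) = (-72 - 5)*(-22) = -77*(-22) = 1694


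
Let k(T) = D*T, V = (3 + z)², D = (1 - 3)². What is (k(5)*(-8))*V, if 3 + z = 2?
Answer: -640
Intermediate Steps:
z = -1 (z = -3 + 2 = -1)
D = 4 (D = (-2)² = 4)
V = 4 (V = (3 - 1)² = 2² = 4)
k(T) = 4*T
(k(5)*(-8))*V = ((4*5)*(-8))*4 = (20*(-8))*4 = -160*4 = -640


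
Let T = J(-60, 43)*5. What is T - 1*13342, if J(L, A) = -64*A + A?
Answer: -26887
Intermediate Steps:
J(L, A) = -63*A
T = -13545 (T = -63*43*5 = -2709*5 = -13545)
T - 1*13342 = -13545 - 1*13342 = -13545 - 13342 = -26887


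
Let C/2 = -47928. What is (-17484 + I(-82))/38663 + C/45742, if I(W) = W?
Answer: -2254792250/884261473 ≈ -2.5499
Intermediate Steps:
C = -95856 (C = 2*(-47928) = -95856)
(-17484 + I(-82))/38663 + C/45742 = (-17484 - 82)/38663 - 95856/45742 = -17566*1/38663 - 95856*1/45742 = -17566/38663 - 47928/22871 = -2254792250/884261473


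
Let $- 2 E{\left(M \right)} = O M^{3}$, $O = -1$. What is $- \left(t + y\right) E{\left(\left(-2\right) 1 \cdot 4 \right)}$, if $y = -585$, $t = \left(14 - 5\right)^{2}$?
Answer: $-129024$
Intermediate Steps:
$t = 81$ ($t = 9^{2} = 81$)
$E{\left(M \right)} = \frac{M^{3}}{2}$ ($E{\left(M \right)} = - \frac{\left(-1\right) M^{3}}{2} = \frac{M^{3}}{2}$)
$- \left(t + y\right) E{\left(\left(-2\right) 1 \cdot 4 \right)} = - \left(81 - 585\right) \frac{\left(\left(-2\right) 1 \cdot 4\right)^{3}}{2} = - \left(-504\right) \frac{\left(\left(-2\right) 4\right)^{3}}{2} = - \left(-504\right) \frac{\left(-8\right)^{3}}{2} = - \left(-504\right) \frac{1}{2} \left(-512\right) = - \left(-504\right) \left(-256\right) = \left(-1\right) 129024 = -129024$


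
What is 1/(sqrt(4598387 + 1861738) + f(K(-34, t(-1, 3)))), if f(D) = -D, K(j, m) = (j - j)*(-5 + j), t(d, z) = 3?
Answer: sqrt(258405)/1292025 ≈ 0.00039344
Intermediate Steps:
K(j, m) = 0 (K(j, m) = 0*(-5 + j) = 0)
1/(sqrt(4598387 + 1861738) + f(K(-34, t(-1, 3)))) = 1/(sqrt(4598387 + 1861738) - 1*0) = 1/(sqrt(6460125) + 0) = 1/(5*sqrt(258405) + 0) = 1/(5*sqrt(258405)) = sqrt(258405)/1292025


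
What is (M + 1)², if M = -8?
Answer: 49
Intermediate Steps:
(M + 1)² = (-8 + 1)² = (-7)² = 49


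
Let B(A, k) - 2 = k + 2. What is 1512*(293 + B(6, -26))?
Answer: 409752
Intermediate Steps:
B(A, k) = 4 + k (B(A, k) = 2 + (k + 2) = 2 + (2 + k) = 4 + k)
1512*(293 + B(6, -26)) = 1512*(293 + (4 - 26)) = 1512*(293 - 22) = 1512*271 = 409752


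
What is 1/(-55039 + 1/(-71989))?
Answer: -71989/3962202572 ≈ -1.8169e-5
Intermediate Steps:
1/(-55039 + 1/(-71989)) = 1/(-55039 - 1/71989) = 1/(-3962202572/71989) = -71989/3962202572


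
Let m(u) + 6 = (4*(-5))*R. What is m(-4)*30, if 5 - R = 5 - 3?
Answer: -1980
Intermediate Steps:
R = 3 (R = 5 - (5 - 3) = 5 - 1*2 = 5 - 2 = 3)
m(u) = -66 (m(u) = -6 + (4*(-5))*3 = -6 - 20*3 = -6 - 60 = -66)
m(-4)*30 = -66*30 = -1980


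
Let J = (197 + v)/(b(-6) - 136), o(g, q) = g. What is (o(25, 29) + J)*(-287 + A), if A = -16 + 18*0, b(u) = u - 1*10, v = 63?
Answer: -268155/38 ≈ -7056.7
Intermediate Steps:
b(u) = -10 + u (b(u) = u - 10 = -10 + u)
J = -65/38 (J = (197 + 63)/((-10 - 6) - 136) = 260/(-16 - 136) = 260/(-152) = 260*(-1/152) = -65/38 ≈ -1.7105)
A = -16 (A = -16 + 0 = -16)
(o(25, 29) + J)*(-287 + A) = (25 - 65/38)*(-287 - 16) = (885/38)*(-303) = -268155/38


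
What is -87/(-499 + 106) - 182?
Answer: -23813/131 ≈ -181.78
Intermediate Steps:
-87/(-499 + 106) - 182 = -87/(-393) - 182 = -1/393*(-87) - 182 = 29/131 - 182 = -23813/131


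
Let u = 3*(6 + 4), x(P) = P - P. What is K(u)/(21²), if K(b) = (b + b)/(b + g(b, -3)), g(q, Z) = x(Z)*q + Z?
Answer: 20/3969 ≈ 0.0050391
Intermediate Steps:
x(P) = 0
u = 30 (u = 3*10 = 30)
g(q, Z) = Z (g(q, Z) = 0*q + Z = 0 + Z = Z)
K(b) = 2*b/(-3 + b) (K(b) = (b + b)/(b - 3) = (2*b)/(-3 + b) = 2*b/(-3 + b))
K(u)/(21²) = (2*30/(-3 + 30))/(21²) = (2*30/27)/441 = (2*30*(1/27))*(1/441) = (20/9)*(1/441) = 20/3969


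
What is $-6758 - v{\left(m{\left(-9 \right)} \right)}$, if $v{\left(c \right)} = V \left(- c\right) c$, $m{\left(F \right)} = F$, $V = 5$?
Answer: $-6353$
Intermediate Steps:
$v{\left(c \right)} = - 5 c^{2}$ ($v{\left(c \right)} = 5 \left(- c\right) c = - 5 c c = - 5 c^{2}$)
$-6758 - v{\left(m{\left(-9 \right)} \right)} = -6758 - - 5 \left(-9\right)^{2} = -6758 - \left(-5\right) 81 = -6758 - -405 = -6758 + 405 = -6353$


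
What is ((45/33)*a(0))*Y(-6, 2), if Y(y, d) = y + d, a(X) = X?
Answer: 0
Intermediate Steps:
Y(y, d) = d + y
((45/33)*a(0))*Y(-6, 2) = ((45/33)*0)*(2 - 6) = ((45*(1/33))*0)*(-4) = ((15/11)*0)*(-4) = 0*(-4) = 0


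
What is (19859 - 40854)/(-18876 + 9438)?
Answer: 1615/726 ≈ 2.2245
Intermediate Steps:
(19859 - 40854)/(-18876 + 9438) = -20995/(-9438) = -20995*(-1/9438) = 1615/726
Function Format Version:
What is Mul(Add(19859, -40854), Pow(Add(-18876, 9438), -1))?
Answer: Rational(1615, 726) ≈ 2.2245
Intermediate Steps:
Mul(Add(19859, -40854), Pow(Add(-18876, 9438), -1)) = Mul(-20995, Pow(-9438, -1)) = Mul(-20995, Rational(-1, 9438)) = Rational(1615, 726)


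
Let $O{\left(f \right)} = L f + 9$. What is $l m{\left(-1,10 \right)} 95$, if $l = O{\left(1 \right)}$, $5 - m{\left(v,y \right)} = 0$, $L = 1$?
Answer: $4750$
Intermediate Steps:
$m{\left(v,y \right)} = 5$ ($m{\left(v,y \right)} = 5 - 0 = 5 + 0 = 5$)
$O{\left(f \right)} = 9 + f$ ($O{\left(f \right)} = 1 f + 9 = f + 9 = 9 + f$)
$l = 10$ ($l = 9 + 1 = 10$)
$l m{\left(-1,10 \right)} 95 = 10 \cdot 5 \cdot 95 = 50 \cdot 95 = 4750$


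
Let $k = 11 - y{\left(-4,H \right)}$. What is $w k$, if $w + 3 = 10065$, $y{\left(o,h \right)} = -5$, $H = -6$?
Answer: $160992$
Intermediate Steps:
$w = 10062$ ($w = -3 + 10065 = 10062$)
$k = 16$ ($k = 11 - -5 = 11 + 5 = 16$)
$w k = 10062 \cdot 16 = 160992$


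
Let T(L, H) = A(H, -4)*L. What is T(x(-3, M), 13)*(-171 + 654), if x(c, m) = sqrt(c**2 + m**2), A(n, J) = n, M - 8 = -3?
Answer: 6279*sqrt(34) ≈ 36613.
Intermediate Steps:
M = 5 (M = 8 - 3 = 5)
T(L, H) = H*L
T(x(-3, M), 13)*(-171 + 654) = (13*sqrt((-3)**2 + 5**2))*(-171 + 654) = (13*sqrt(9 + 25))*483 = (13*sqrt(34))*483 = 6279*sqrt(34)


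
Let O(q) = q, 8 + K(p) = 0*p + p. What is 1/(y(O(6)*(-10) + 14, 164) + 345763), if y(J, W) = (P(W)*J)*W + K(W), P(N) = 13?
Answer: 1/247847 ≈ 4.0347e-6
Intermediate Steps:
K(p) = -8 + p (K(p) = -8 + (0*p + p) = -8 + (0 + p) = -8 + p)
y(J, W) = -8 + W + 13*J*W (y(J, W) = (13*J)*W + (-8 + W) = 13*J*W + (-8 + W) = -8 + W + 13*J*W)
1/(y(O(6)*(-10) + 14, 164) + 345763) = 1/((-8 + 164 + 13*(6*(-10) + 14)*164) + 345763) = 1/((-8 + 164 + 13*(-60 + 14)*164) + 345763) = 1/((-8 + 164 + 13*(-46)*164) + 345763) = 1/((-8 + 164 - 98072) + 345763) = 1/(-97916 + 345763) = 1/247847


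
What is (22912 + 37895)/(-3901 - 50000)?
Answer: -20269/17967 ≈ -1.1281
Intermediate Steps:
(22912 + 37895)/(-3901 - 50000) = 60807/(-53901) = 60807*(-1/53901) = -20269/17967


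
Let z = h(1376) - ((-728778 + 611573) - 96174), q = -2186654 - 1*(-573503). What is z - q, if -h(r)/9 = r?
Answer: 1814146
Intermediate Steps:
h(r) = -9*r
q = -1613151 (q = -2186654 + 573503 = -1613151)
z = 200995 (z = -9*1376 - ((-728778 + 611573) - 96174) = -12384 - (-117205 - 96174) = -12384 - 1*(-213379) = -12384 + 213379 = 200995)
z - q = 200995 - 1*(-1613151) = 200995 + 1613151 = 1814146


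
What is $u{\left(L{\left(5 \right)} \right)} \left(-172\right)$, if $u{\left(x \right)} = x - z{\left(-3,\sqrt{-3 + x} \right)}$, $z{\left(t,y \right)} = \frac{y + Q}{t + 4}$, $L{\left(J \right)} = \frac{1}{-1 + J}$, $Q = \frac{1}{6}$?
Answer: $- \frac{43}{3} + 86 i \sqrt{11} \approx -14.333 + 285.23 i$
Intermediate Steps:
$Q = \frac{1}{6} \approx 0.16667$
$z{\left(t,y \right)} = \frac{\frac{1}{6} + y}{4 + t}$ ($z{\left(t,y \right)} = \frac{y + \frac{1}{6}}{t + 4} = \frac{\frac{1}{6} + y}{4 + t}$)
$u{\left(x \right)} = - \frac{1}{6} + x - \sqrt{-3 + x}$ ($u{\left(x \right)} = x - \frac{\frac{1}{6} + \sqrt{-3 + x}}{4 - 3} = x - \frac{\frac{1}{6} + \sqrt{-3 + x}}{1} = x - 1 \left(\frac{1}{6} + \sqrt{-3 + x}\right) = x - \left(\frac{1}{6} + \sqrt{-3 + x}\right) = - \frac{1}{6} + x - \sqrt{-3 + x}$)
$u{\left(L{\left(5 \right)} \right)} \left(-172\right) = \left(- \frac{1}{6} + \frac{1}{-1 + 5} - \sqrt{-3 + \frac{1}{-1 + 5}}\right) \left(-172\right) = \left(- \frac{1}{6} + \frac{1}{4} - \sqrt{-3 + \frac{1}{4}}\right) \left(-172\right) = \left(- \frac{1}{6} + \frac{1}{4} - \sqrt{- \frac{11}{4}}\right) \left(-172\right) = \left(- \frac{1}{6} + \frac{1}{4} - \frac{i \sqrt{11}}{2}\right) \left(-172\right) = \left(\frac{1}{12} - \frac{i \sqrt{11}}{2}\right) \left(-172\right) = - \frac{43}{3} + 86 i \sqrt{11}$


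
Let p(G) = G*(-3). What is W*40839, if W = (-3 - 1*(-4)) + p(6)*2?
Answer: -1429365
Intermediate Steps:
p(G) = -3*G
W = -35 (W = (-3 - 1*(-4)) - 3*6*2 = (-3 + 4) - 18*2 = 1 - 36 = -35)
W*40839 = -35*40839 = -1429365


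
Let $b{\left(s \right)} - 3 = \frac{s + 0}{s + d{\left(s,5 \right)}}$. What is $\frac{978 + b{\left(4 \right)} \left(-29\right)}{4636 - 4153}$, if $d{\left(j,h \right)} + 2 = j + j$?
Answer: $\frac{4397}{2415} \approx 1.8207$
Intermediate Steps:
$d{\left(j,h \right)} = -2 + 2 j$ ($d{\left(j,h \right)} = -2 + \left(j + j\right) = -2 + 2 j$)
$b{\left(s \right)} = 3 + \frac{s}{-2 + 3 s}$ ($b{\left(s \right)} = 3 + \frac{s + 0}{s + \left(-2 + 2 s\right)} = 3 + \frac{s}{-2 + 3 s}$)
$\frac{978 + b{\left(4 \right)} \left(-29\right)}{4636 - 4153} = \frac{978 + \frac{2 \left(-3 + 5 \cdot 4\right)}{-2 + 3 \cdot 4} \left(-29\right)}{4636 - 4153} = \frac{978 + \frac{2 \left(-3 + 20\right)}{-2 + 12} \left(-29\right)}{483} = \left(978 + 2 \cdot \frac{1}{10} \cdot 17 \left(-29\right)\right) \frac{1}{483} = \left(978 + \frac{17}{5} \left(-29\right)\right) \frac{1}{483} = \left(978 - \frac{493}{5}\right) \frac{1}{483} = \frac{4397}{5} \cdot \frac{1}{483} = \frac{4397}{2415}$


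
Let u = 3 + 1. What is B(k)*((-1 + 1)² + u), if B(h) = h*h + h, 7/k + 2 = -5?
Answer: 0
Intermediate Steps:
k = -1 (k = 7/(-2 - 5) = 7/(-7) = 7*(-⅐) = -1)
u = 4
B(h) = h + h² (B(h) = h² + h = h + h²)
B(k)*((-1 + 1)² + u) = (-(1 - 1))*((-1 + 1)² + 4) = (-1*0)*(0² + 4) = 0*(0 + 4) = 0*4 = 0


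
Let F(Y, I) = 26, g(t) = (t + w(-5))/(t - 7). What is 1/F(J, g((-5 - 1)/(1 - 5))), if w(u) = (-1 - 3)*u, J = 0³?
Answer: 1/26 ≈ 0.038462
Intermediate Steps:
J = 0
w(u) = -4*u
g(t) = (20 + t)/(-7 + t) (g(t) = (t - 4*(-5))/(t - 7) = (t + 20)/(-7 + t) = (20 + t)/(-7 + t))
1/F(J, g((-5 - 1)/(1 - 5))) = 1/26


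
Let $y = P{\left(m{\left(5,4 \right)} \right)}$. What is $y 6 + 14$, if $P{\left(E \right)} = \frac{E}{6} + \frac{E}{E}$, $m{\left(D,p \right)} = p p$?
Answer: $36$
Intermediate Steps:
$m{\left(D,p \right)} = p^{2}$
$P{\left(E \right)} = 1 + \frac{E}{6}$ ($P{\left(E \right)} = E \frac{1}{6} + 1 = \frac{E}{6} + 1 = 1 + \frac{E}{6}$)
$y = \frac{11}{3}$ ($y = 1 + \frac{4^{2}}{6} = 1 + \frac{1}{6} \cdot 16 = 1 + \frac{8}{3} = \frac{11}{3} \approx 3.6667$)
$y 6 + 14 = \frac{11}{3} \cdot 6 + 14 = 22 + 14 = 36$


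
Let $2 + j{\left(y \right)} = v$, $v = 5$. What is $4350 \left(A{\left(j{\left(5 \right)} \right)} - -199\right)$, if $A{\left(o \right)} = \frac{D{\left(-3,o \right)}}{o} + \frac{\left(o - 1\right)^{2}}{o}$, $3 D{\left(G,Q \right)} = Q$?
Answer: $872900$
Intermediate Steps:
$j{\left(y \right)} = 3$ ($j{\left(y \right)} = -2 + 5 = 3$)
$D{\left(G,Q \right)} = \frac{Q}{3}$
$A{\left(o \right)} = \frac{1}{3} + \frac{\left(-1 + o\right)^{2}}{o}$ ($A{\left(o \right)} = \frac{\frac{1}{3} o}{o} + \frac{\left(o - 1\right)^{2}}{o} = \frac{1}{3} + \frac{\left(-1 + o\right)^{2}}{o}$)
$4350 \left(A{\left(j{\left(5 \right)} \right)} - -199\right) = 4350 \left(\frac{\left(-1 + 3\right)^{2} + \frac{1}{3} \cdot 3}{3} - -199\right) = 4350 \left(\frac{2^{2} + 1}{3} + 199\right) = 4350 \left(\frac{4 + 1}{3} + 199\right) = 4350 \left(\frac{1}{3} \cdot 5 + 199\right) = 4350 \left(\frac{5}{3} + 199\right) = 4350 \cdot \frac{602}{3} = 872900$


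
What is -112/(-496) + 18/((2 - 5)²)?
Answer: 69/31 ≈ 2.2258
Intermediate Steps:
-112/(-496) + 18/((2 - 5)²) = -112*(-1/496) + 18/((-3)²) = 7/31 + 18/9 = 7/31 + 18*(⅑) = 7/31 + 2 = 69/31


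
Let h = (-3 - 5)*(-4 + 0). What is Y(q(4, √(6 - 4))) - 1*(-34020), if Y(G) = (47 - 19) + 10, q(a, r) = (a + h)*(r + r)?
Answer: 34058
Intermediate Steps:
h = 32 (h = -8*(-4) = 32)
q(a, r) = 2*r*(32 + a) (q(a, r) = (a + 32)*(r + r) = (32 + a)*(2*r) = 2*r*(32 + a))
Y(G) = 38 (Y(G) = 28 + 10 = 38)
Y(q(4, √(6 - 4))) - 1*(-34020) = 38 - 1*(-34020) = 38 + 34020 = 34058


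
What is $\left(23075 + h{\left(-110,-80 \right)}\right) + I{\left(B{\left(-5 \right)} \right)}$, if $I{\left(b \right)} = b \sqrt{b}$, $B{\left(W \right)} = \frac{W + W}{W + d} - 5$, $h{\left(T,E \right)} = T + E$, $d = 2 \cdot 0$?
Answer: $22885 - 3 i \sqrt{3} \approx 22885.0 - 5.1962 i$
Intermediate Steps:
$d = 0$
$h{\left(T,E \right)} = E + T$
$B{\left(W \right)} = -3$ ($B{\left(W \right)} = \frac{W + W}{W + 0} - 5 = \frac{2 W}{W} - 5 = 2 - 5 = -3$)
$I{\left(b \right)} = b^{\frac{3}{2}}$
$\left(23075 + h{\left(-110,-80 \right)}\right) + I{\left(B{\left(-5 \right)} \right)} = \left(23075 - 190\right) + \left(-3\right)^{\frac{3}{2}} = \left(23075 - 190\right) - 3 i \sqrt{3} = 22885 - 3 i \sqrt{3}$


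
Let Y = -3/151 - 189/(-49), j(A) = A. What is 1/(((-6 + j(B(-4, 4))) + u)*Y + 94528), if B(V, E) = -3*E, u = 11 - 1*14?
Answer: 151/14261560 ≈ 1.0588e-5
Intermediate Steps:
u = -3 (u = 11 - 14 = -3)
Y = 4056/1057 (Y = -3*1/151 - 189*(-1/49) = -3/151 + 27/7 = 4056/1057 ≈ 3.8373)
1/(((-6 + j(B(-4, 4))) + u)*Y + 94528) = 1/(((-6 - 3*4) - 3)*(4056/1057) + 94528) = 1/(((-6 - 12) - 3)*(4056/1057) + 94528) = 1/((-18 - 3)*(4056/1057) + 94528) = 1/(-21*4056/1057 + 94528) = 1/(-12168/151 + 94528) = 1/(14261560/151) = 151/14261560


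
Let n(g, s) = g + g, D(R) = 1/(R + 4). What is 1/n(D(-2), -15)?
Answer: 1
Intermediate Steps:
D(R) = 1/(4 + R)
n(g, s) = 2*g
1/n(D(-2), -15) = 1/(2/(4 - 2)) = 1/(2/2) = 1/(2*(1/2)) = 1/1 = 1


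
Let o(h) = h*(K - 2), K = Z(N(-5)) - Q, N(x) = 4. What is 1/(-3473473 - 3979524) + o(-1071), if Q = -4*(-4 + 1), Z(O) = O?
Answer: 79821597869/7452997 ≈ 10710.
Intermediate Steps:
Q = 12 (Q = -4*(-3) = 12)
K = -8 (K = 4 - 1*12 = 4 - 12 = -8)
o(h) = -10*h (o(h) = h*(-8 - 2) = h*(-10) = -10*h)
1/(-3473473 - 3979524) + o(-1071) = 1/(-3473473 - 3979524) - 10*(-1071) = 1/(-7452997) + 10710 = -1/7452997 + 10710 = 79821597869/7452997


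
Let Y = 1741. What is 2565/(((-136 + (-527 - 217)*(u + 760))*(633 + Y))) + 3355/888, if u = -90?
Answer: 496419935075/131392296624 ≈ 3.7782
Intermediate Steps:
2565/(((-136 + (-527 - 217)*(u + 760))*(633 + Y))) + 3355/888 = 2565/(((-136 + (-527 - 217)*(-90 + 760))*(633 + 1741))) + 3355/888 = 2565/(((-136 - 744*670)*2374)) + 3355*(1/888) = 2565/(((-136 - 498480)*2374)) + 3355/888 = 2565/((-498616*2374)) + 3355/888 = 2565/(-1183714384) + 3355/888 = 2565*(-1/1183714384) + 3355/888 = -2565/1183714384 + 3355/888 = 496419935075/131392296624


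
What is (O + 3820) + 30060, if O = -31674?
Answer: 2206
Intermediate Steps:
(O + 3820) + 30060 = (-31674 + 3820) + 30060 = -27854 + 30060 = 2206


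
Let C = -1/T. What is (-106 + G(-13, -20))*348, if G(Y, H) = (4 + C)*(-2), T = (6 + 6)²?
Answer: -238003/6 ≈ -39667.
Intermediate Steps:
T = 144 (T = 12² = 144)
C = -1/144 ≈ -0.0069444
G(Y, H) = -575/72 (G(Y, H) = (4 - 1/144)*(-2) = (575/144)*(-2) = -575/72)
(-106 + G(-13, -20))*348 = (-106 - 575/72)*348 = -8207/72*348 = -238003/6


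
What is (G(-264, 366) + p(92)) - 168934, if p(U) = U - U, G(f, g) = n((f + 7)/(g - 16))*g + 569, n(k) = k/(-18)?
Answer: -176767573/1050 ≈ -1.6835e+5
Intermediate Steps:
n(k) = -k/18 (n(k) = k*(-1/18) = -k/18)
G(f, g) = 569 - g*(7 + f)/(18*(-16 + g)) (G(f, g) = (-(f + 7)/(18*(g - 16)))*g + 569 = (-(7 + f)/(18*(-16 + g)))*g + 569 = -g*(7 + f)/(18*(-16 + g)) + 569 = 569 - g*(7 + f)/(18*(-16 + g)))
p(U) = 0
(G(-264, 366) + p(92)) - 168934 = ((-163872 + 10235*366 - 1*(-264)*366)/(18*(-16 + 366)) + 0) - 168934 = ((1/18)*(-163872 + 3746010 + 96624)/350 + 0) - 168934 = ((1/18)*(1/350)*3678762 + 0) - 168934 = (613127/1050 + 0) - 168934 = 613127/1050 - 168934 = -176767573/1050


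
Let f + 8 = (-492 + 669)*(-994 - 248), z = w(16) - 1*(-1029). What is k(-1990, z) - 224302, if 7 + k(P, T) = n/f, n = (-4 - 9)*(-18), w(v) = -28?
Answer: -24656269706/109921 ≈ -2.2431e+5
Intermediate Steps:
z = 1001 (z = -28 - 1*(-1029) = -28 + 1029 = 1001)
n = 234 (n = -13*(-18) = 234)
f = -219842 (f = -8 + (-492 + 669)*(-994 - 248) = -8 + 177*(-1242) = -8 - 219834 = -219842)
k(P, T) = -769564/109921 (k(P, T) = -7 + 234/(-219842) = -7 + 234*(-1/219842) = -7 - 117/109921 = -769564/109921)
k(-1990, z) - 224302 = -769564/109921 - 224302 = -24656269706/109921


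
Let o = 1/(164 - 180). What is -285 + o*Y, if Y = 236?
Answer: -1199/4 ≈ -299.75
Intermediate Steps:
o = -1/16 (o = 1/(-16) = -1/16 ≈ -0.062500)
-285 + o*Y = -285 - 1/16*236 = -285 - 59/4 = -1199/4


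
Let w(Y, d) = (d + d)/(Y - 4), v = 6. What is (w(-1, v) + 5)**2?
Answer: 169/25 ≈ 6.7600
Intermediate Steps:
w(Y, d) = 2*d/(-4 + Y) (w(Y, d) = (2*d)/(-4 + Y) = 2*d/(-4 + Y))
(w(-1, v) + 5)**2 = (2*6/(-4 - 1) + 5)**2 = (2*6/(-5) + 5)**2 = (2*6*(-1/5) + 5)**2 = (-12/5 + 5)**2 = (13/5)**2 = 169/25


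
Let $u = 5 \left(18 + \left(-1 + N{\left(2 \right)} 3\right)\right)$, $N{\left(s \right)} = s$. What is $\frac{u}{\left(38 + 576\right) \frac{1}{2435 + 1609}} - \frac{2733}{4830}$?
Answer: $\frac{374093623}{494270} \approx 756.86$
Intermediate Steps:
$u = 115$ ($u = 5 \left(18 + \left(-1 + 2 \cdot 3\right)\right) = 5 \left(18 + \left(-1 + 6\right)\right) = 5 \left(18 + 5\right) = 5 \cdot 23 = 115$)
$\frac{u}{\left(38 + 576\right) \frac{1}{2435 + 1609}} - \frac{2733}{4830} = \frac{115}{\left(38 + 576\right) \frac{1}{2435 + 1609}} - \frac{2733}{4830} = \frac{115}{614 \cdot \frac{1}{4044}} - \frac{911}{1610} = \frac{115}{\frac{307}{2022}} - \frac{911}{1610} = 115 \cdot \frac{2022}{307} - \frac{911}{1610} = \frac{232530}{307} - \frac{911}{1610} = \frac{374093623}{494270}$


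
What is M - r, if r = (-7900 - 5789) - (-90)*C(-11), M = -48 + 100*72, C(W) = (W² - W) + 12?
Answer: 7881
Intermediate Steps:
C(W) = 12 + W² - W
M = 7152 (M = -48 + 7200 = 7152)
r = -729 (r = (-7900 - 5789) - (-90)*(12 + (-11)² - 1*(-11)) = -13689 - (-90)*(12 + 121 + 11) = -13689 - (-90)*144 = -13689 - 1*(-12960) = -13689 + 12960 = -729)
M - r = 7152 - 1*(-729) = 7152 + 729 = 7881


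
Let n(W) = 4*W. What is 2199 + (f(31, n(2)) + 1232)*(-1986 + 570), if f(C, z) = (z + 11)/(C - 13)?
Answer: -5231423/3 ≈ -1.7438e+6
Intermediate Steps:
f(C, z) = (11 + z)/(-13 + C)
2199 + (f(31, n(2)) + 1232)*(-1986 + 570) = 2199 + ((11 + 4*2)/(-13 + 31) + 1232)*(-1986 + 570) = 2199 + ((11 + 8)/18 + 1232)*(-1416) = 2199 + ((1/18)*19 + 1232)*(-1416) = 2199 + (19/18 + 1232)*(-1416) = 2199 + (22195/18)*(-1416) = 2199 - 5238020/3 = -5231423/3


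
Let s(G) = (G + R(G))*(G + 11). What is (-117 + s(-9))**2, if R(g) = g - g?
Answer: 18225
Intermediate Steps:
R(g) = 0
s(G) = G*(11 + G) (s(G) = (G + 0)*(G + 11) = G*(11 + G))
(-117 + s(-9))**2 = (-117 - 9*(11 - 9))**2 = (-117 - 9*2)**2 = (-117 - 18)**2 = (-135)**2 = 18225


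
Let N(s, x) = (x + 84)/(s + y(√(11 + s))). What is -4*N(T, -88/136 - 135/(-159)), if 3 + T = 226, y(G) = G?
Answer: -67672472/44594995 + 910392*√26/44594995 ≈ -1.4134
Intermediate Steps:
T = 223 (T = -3 + 226 = 223)
N(s, x) = (84 + x)/(s + √(11 + s)) (N(s, x) = (x + 84)/(s + √(11 + s)) = (84 + x)/(s + √(11 + s)))
-4*N(T, -88/136 - 135/(-159)) = -4*(84 + (-88/136 - 135/(-159)))/(223 + √(11 + 223)) = -4*(84 + (-88*1/136 - 135*(-1/159)))/(223 + √234) = -4*(84 + (-11/17 + 45/53))/(223 + 3*√26) = -4*(84 + 182/901)/(223 + 3*√26) = -4*75866/((223 + 3*√26)*901) = -303464/(901*(223 + 3*√26))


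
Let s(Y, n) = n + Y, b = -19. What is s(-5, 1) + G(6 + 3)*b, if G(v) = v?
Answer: -175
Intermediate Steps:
s(Y, n) = Y + n
s(-5, 1) + G(6 + 3)*b = (-5 + 1) + (6 + 3)*(-19) = -4 + 9*(-19) = -4 - 171 = -175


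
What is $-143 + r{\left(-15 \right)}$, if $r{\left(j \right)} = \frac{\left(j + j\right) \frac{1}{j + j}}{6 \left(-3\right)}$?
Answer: $- \frac{2575}{18} \approx -143.06$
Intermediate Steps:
$r{\left(j \right)} = - \frac{1}{18}$ ($r{\left(j \right)} = \frac{2 j \frac{1}{2 j}}{-18} = 2 j \frac{1}{2 j} \left(- \frac{1}{18}\right) = 1 \left(- \frac{1}{18}\right) = - \frac{1}{18}$)
$-143 + r{\left(-15 \right)} = -143 - \frac{1}{18} = - \frac{2575}{18}$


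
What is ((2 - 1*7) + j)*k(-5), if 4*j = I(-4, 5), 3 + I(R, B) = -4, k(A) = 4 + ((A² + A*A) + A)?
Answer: -1323/4 ≈ -330.75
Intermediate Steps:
k(A) = 4 + A + 2*A² (k(A) = 4 + ((A² + A²) + A) = 4 + (2*A² + A) = 4 + (A + 2*A²) = 4 + A + 2*A²)
I(R, B) = -7 (I(R, B) = -3 - 4 = -7)
j = -7/4 (j = (¼)*(-7) = -7/4 ≈ -1.7500)
((2 - 1*7) + j)*k(-5) = ((2 - 1*7) - 7/4)*(4 - 5 + 2*(-5)²) = ((2 - 7) - 7/4)*(4 - 5 + 2*25) = (-5 - 7/4)*(4 - 5 + 50) = -27/4*49 = -1323/4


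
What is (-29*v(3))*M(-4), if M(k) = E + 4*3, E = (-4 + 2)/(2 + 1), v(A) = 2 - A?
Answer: 986/3 ≈ 328.67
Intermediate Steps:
E = -⅔ (E = -2/3 = -2*⅓ = -⅔ ≈ -0.66667)
M(k) = 34/3 (M(k) = -⅔ + 4*3 = -⅔ + 12 = 34/3)
(-29*v(3))*M(-4) = -29*(2 - 1*3)*(34/3) = -29*(2 - 3)*(34/3) = -29*(-1)*(34/3) = 29*(34/3) = 986/3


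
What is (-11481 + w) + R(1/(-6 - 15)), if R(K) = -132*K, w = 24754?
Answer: 92955/7 ≈ 13279.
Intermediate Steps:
(-11481 + w) + R(1/(-6 - 15)) = (-11481 + 24754) - 132/(-6 - 15) = 13273 - 132/(-21) = 13273 - 132*(-1/21) = 13273 + 44/7 = 92955/7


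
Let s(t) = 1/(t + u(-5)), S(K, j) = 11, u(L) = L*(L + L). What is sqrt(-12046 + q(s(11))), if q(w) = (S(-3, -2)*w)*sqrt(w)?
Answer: sqrt(-44823166 + 11*sqrt(61))/61 ≈ 109.75*I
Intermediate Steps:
u(L) = 2*L**2 (u(L) = L*(2*L) = 2*L**2)
s(t) = 1/(50 + t) (s(t) = 1/(t + 2*(-5)**2) = 1/(t + 2*25) = 1/(t + 50) = 1/(50 + t))
q(w) = 11*w**(3/2) (q(w) = (11*w)*sqrt(w) = 11*w**(3/2))
sqrt(-12046 + q(s(11))) = sqrt(-12046 + 11*(1/(50 + 11))**(3/2)) = sqrt(-12046 + 11*(1/61)**(3/2)) = sqrt(-12046 + 11*(sqrt(61)/3721)) = sqrt(-12046 + 11*sqrt(61)/3721)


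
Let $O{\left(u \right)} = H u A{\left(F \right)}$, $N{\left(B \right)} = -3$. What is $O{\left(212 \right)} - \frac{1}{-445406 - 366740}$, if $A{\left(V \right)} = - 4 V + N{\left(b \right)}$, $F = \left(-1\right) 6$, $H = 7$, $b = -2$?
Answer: $\frac{25309717945}{812146} \approx 31164.0$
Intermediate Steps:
$F = -6$
$A{\left(V \right)} = -3 - 4 V$ ($A{\left(V \right)} = - 4 V - 3 = -3 - 4 V$)
$O{\left(u \right)} = 147 u$ ($O{\left(u \right)} = 7 u \left(-3 - -24\right) = 7 u \left(-3 + 24\right) = 7 u 21 = 147 u$)
$O{\left(212 \right)} - \frac{1}{-445406 - 366740} = 147 \cdot 212 - \frac{1}{-445406 - 366740} = 31164 - \frac{1}{-812146} = 31164 - - \frac{1}{812146} = 31164 + \frac{1}{812146} = \frac{25309717945}{812146}$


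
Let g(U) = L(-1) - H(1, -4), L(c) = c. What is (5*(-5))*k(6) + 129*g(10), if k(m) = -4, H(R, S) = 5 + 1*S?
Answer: -158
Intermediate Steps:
H(R, S) = 5 + S
g(U) = -2 (g(U) = -1 - (5 - 4) = -1 - 1*1 = -1 - 1 = -2)
(5*(-5))*k(6) + 129*g(10) = (5*(-5))*(-4) + 129*(-2) = -25*(-4) - 258 = 100 - 258 = -158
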